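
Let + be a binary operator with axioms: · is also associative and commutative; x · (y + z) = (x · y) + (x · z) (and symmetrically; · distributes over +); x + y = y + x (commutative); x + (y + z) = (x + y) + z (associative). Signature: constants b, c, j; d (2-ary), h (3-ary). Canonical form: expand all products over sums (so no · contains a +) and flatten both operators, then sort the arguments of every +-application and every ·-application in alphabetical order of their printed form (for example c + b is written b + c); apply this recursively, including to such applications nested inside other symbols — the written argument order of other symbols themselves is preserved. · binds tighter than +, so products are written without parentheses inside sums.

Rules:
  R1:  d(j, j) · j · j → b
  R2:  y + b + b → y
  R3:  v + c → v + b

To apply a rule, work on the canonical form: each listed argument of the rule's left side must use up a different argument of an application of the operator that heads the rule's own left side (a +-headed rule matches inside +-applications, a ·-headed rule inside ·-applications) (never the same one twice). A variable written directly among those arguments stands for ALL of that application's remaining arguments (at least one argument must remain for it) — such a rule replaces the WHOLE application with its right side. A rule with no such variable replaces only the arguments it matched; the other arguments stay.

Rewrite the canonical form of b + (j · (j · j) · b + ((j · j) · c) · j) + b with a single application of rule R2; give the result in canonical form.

Answer: b · j · j · j + c · j · j · j

Derivation:
Canonical form:  b + b + b · j · j · j + c · j · j · j
Match R2:  consume b, b;  y := b · j · j · j + c · j · j · j
The extension variable absorbs all remaining arguments, so the whole application is rewritten.
New term:  b · j · j · j + c · j · j · j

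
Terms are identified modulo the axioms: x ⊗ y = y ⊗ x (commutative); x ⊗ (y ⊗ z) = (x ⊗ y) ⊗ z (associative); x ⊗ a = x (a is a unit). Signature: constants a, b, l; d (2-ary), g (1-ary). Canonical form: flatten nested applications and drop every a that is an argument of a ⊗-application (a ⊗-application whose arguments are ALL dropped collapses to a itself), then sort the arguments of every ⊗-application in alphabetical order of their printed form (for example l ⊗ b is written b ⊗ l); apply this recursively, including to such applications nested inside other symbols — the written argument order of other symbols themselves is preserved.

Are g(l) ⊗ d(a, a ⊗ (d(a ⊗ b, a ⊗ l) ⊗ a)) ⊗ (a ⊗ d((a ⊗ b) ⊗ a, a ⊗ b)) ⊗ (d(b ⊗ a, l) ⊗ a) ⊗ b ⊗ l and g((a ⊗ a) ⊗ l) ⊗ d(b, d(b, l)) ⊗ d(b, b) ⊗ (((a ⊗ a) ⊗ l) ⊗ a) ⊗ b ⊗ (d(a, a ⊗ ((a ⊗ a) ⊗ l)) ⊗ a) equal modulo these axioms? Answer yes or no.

Answer: no — b ⊗ d(a, d(b, l)) ⊗ d(b, b) ⊗ d(b, l) ⊗ g(l) ⊗ l vs b ⊗ d(a, l) ⊗ d(b, b) ⊗ d(b, d(b, l)) ⊗ g(l) ⊗ l

Derivation:
Left:  g(l) ⊗ d(a, a ⊗ (d(a ⊗ b, a ⊗ l) ⊗ a)) ⊗ (a ⊗ d((a ⊗ b) ⊗ a, a ⊗ b)) ⊗ (d(b ⊗ a, l) ⊗ a) ⊗ b ⊗ l
  Flatten:  g(l) ⊗ d(a, a ⊗ (d(a ⊗ b, a ⊗ l) ⊗ a)) ⊗ a ⊗ d((a ⊗ b) ⊗ a, a ⊗ b) ⊗ d(b ⊗ a, l) ⊗ a ⊗ b ⊗ l
  Simplify inside:  d(a, a ⊗ (d(a ⊗ b, a ⊗ l) ⊗ a))  →  d(a, d(b, l))
  Canonicalize subterm:  d((a ⊗ b) ⊗ a, a ⊗ b)  →  d(b, b)
  Inside:  d(b ⊗ a, l)  →  d(b, l)
  Drop the unit:  drop a (×2)
  Order the arguments:  b ⊗ d(a, d(b, l)) ⊗ d(b, b) ⊗ d(b, l) ⊗ g(l) ⊗ l
Right:  g((a ⊗ a) ⊗ l) ⊗ d(b, d(b, l)) ⊗ d(b, b) ⊗ (((a ⊗ a) ⊗ l) ⊗ a) ⊗ b ⊗ (d(a, a ⊗ ((a ⊗ a) ⊗ l)) ⊗ a)
  Flatten:  g((a ⊗ a) ⊗ l) ⊗ d(b, d(b, l)) ⊗ d(b, b) ⊗ a ⊗ a ⊗ l ⊗ a ⊗ b ⊗ d(a, a ⊗ ((a ⊗ a) ⊗ l)) ⊗ a
  Inside:  g((a ⊗ a) ⊗ l)  →  g(l)
  Inside:  d(a, a ⊗ ((a ⊗ a) ⊗ l))  →  d(a, l)
  Unit:  drop a (×4)
  Sort arguments:  b ⊗ d(a, l) ⊗ d(b, b) ⊗ d(b, d(b, l)) ⊗ g(l) ⊗ l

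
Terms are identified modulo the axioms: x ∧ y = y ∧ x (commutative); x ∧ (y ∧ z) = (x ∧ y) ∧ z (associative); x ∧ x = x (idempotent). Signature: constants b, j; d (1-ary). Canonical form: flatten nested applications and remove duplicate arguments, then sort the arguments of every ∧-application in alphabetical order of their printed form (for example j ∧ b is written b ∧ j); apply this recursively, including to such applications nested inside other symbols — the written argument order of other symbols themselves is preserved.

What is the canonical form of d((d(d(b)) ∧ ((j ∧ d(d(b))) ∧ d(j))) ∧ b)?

Answer: d(b ∧ d(d(b)) ∧ d(j) ∧ j)

Derivation:
Descend into:  (d(d(b)) ∧ ((j ∧ d(d(b))) ∧ d(j))) ∧ b
Flatten:  d(d(b)) ∧ j ∧ d(d(b)) ∧ d(j) ∧ b
Drop duplicates:  drop duplicate d(d(b))
Sort arguments:  b ∧ d(d(b)) ∧ d(j) ∧ j
Rebuild:  d(b ∧ d(d(b)) ∧ d(j) ∧ j)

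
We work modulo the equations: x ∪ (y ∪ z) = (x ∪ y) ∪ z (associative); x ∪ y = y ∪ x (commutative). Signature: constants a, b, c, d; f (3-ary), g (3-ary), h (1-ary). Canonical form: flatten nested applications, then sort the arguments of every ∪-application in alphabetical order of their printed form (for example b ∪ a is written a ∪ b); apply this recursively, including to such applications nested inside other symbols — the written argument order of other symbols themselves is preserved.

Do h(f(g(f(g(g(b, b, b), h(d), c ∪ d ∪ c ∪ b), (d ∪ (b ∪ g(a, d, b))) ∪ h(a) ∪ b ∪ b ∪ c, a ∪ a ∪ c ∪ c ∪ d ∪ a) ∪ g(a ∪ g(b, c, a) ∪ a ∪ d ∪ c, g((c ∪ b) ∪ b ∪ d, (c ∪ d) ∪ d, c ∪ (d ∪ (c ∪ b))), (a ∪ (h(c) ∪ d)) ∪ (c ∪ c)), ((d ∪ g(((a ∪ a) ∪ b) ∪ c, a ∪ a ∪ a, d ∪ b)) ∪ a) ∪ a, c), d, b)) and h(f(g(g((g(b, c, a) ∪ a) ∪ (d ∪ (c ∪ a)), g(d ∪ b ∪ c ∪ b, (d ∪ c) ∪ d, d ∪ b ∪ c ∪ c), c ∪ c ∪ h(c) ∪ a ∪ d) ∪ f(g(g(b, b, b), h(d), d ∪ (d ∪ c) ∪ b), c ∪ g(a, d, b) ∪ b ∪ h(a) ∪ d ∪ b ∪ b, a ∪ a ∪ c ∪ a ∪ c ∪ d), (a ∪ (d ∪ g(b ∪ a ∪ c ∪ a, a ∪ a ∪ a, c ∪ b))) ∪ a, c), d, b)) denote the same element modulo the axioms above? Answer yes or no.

Answer: no — h(f(g(f(g(g(b, b, b), h(d), b ∪ c ∪ c ∪ d), b ∪ b ∪ b ∪ c ∪ d ∪ g(a, d, b) ∪ h(a), a ∪ a ∪ a ∪ c ∪ c ∪ d) ∪ g(a ∪ a ∪ c ∪ d ∪ g(b, c, a), g(b ∪ b ∪ c ∪ d, c ∪ d ∪ d, b ∪ c ∪ c ∪ d), a ∪ c ∪ c ∪ d ∪ h(c)), a ∪ a ∪ d ∪ g(a ∪ a ∪ b ∪ c, a ∪ a ∪ a, b ∪ d), c), d, b)) vs h(f(g(f(g(g(b, b, b), h(d), b ∪ c ∪ d ∪ d), b ∪ b ∪ b ∪ c ∪ d ∪ g(a, d, b) ∪ h(a), a ∪ a ∪ a ∪ c ∪ c ∪ d) ∪ g(a ∪ a ∪ c ∪ d ∪ g(b, c, a), g(b ∪ b ∪ c ∪ d, c ∪ d ∪ d, b ∪ c ∪ c ∪ d), a ∪ c ∪ c ∪ d ∪ h(c)), a ∪ a ∪ d ∪ g(a ∪ a ∪ b ∪ c, a ∪ a ∪ a, b ∪ c), c), d, b))

Derivation:
Left:  h(f(g(f(g(g(b, b, b), h(d), c ∪ d ∪ c ∪ b), (d ∪ (b ∪ g(a, d, b))) ∪ h(a) ∪ b ∪ b ∪ c, a ∪ a ∪ c ∪ c ∪ d ∪ a) ∪ g(a ∪ g(b, c, a) ∪ a ∪ d ∪ c, g((c ∪ b) ∪ b ∪ d, (c ∪ d) ∪ d, c ∪ (d ∪ (c ∪ b))), (a ∪ (h(c) ∪ d)) ∪ (c ∪ c)), ((d ∪ g(((a ∪ a) ∪ b) ∪ c, a ∪ a ∪ a, d ∪ b)) ∪ a) ∪ a, c), d, b))
  Descend into:  f(g(g(b, b, b), h(d), c ∪ d ∪ c ∪ b), (d ∪ (b ∪ g(a, d, b))) ∪ h(a) ∪ b ∪ b ∪ c, a ∪ a ∪ c ∪ c ∪ d ∪ a) ∪ g(a ∪ g(b, c, a) ∪ a ∪ d ∪ c, g((c ∪ b) ∪ b ∪ d, (c ∪ d) ∪ d, c ∪ (d ∪ (c ∪ b))), (a ∪ (h(c) ∪ d)) ∪ (c ∪ c))
  Canonicalize subterm:  f(g(g(b, b, b), h(d), c ∪ d ∪ c ∪ b), (d ∪ (b ∪ g(a, d, b))) ∪ h(a) ∪ b ∪ b ∪ c, a ∪ a ∪ c ∪ c ∪ d ∪ a)  →  f(g(g(b, b, b), h(d), b ∪ c ∪ c ∪ d), b ∪ b ∪ b ∪ c ∪ d ∪ g(a, d, b) ∪ h(a), a ∪ a ∪ a ∪ c ∪ c ∪ d)
  Inside:  g(a ∪ g(b, c, a) ∪ a ∪ d ∪ c, g((c ∪ b) ∪ b ∪ d, (c ∪ d) ∪ d, c ∪ (d ∪ (c ∪ b))), (a ∪ (h(c) ∪ d)) ∪ (c ∪ c))  →  g(a ∪ a ∪ c ∪ d ∪ g(b, c, a), g(b ∪ b ∪ c ∪ d, c ∪ d ∪ d, b ∪ c ∪ c ∪ d), a ∪ c ∪ c ∪ d ∪ h(c))
  Order the arguments:  f(g(g(b, b, b), h(d), b ∪ c ∪ c ∪ d), b ∪ b ∪ b ∪ c ∪ d ∪ g(a, d, b) ∪ h(a), a ∪ a ∪ a ∪ c ∪ c ∪ d) ∪ g(a ∪ a ∪ c ∪ d ∪ g(b, c, a), g(b ∪ b ∪ c ∪ d, c ∪ d ∪ d, b ∪ c ∪ c ∪ d), a ∪ c ∪ c ∪ d ∪ h(c))
  Put back:  h(f(g(f(g(g(b, b, b), h(d), b ∪ c ∪ c ∪ d), b ∪ b ∪ b ∪ c ∪ d ∪ g(a, d, b) ∪ h(a), a ∪ a ∪ a ∪ c ∪ c ∪ d) ∪ g(a ∪ a ∪ c ∪ d ∪ g(b, c, a), g(b ∪ b ∪ c ∪ d, c ∪ d ∪ d, b ∪ c ∪ c ∪ d), a ∪ c ∪ c ∪ d ∪ h(c)), a ∪ a ∪ d ∪ g(a ∪ a ∪ b ∪ c, a ∪ a ∪ a, b ∪ d), c), d, b))
Right:  h(f(g(g((g(b, c, a) ∪ a) ∪ (d ∪ (c ∪ a)), g(d ∪ b ∪ c ∪ b, (d ∪ c) ∪ d, d ∪ b ∪ c ∪ c), c ∪ c ∪ h(c) ∪ a ∪ d) ∪ f(g(g(b, b, b), h(d), d ∪ (d ∪ c) ∪ b), c ∪ g(a, d, b) ∪ b ∪ h(a) ∪ d ∪ b ∪ b, a ∪ a ∪ c ∪ a ∪ c ∪ d), (a ∪ (d ∪ g(b ∪ a ∪ c ∪ a, a ∪ a ∪ a, c ∪ b))) ∪ a, c), d, b))
  Focus inside:  g((g(b, c, a) ∪ a) ∪ (d ∪ (c ∪ a)), g(d ∪ b ∪ c ∪ b, (d ∪ c) ∪ d, d ∪ b ∪ c ∪ c), c ∪ c ∪ h(c) ∪ a ∪ d) ∪ f(g(g(b, b, b), h(d), d ∪ (d ∪ c) ∪ b), c ∪ g(a, d, b) ∪ b ∪ h(a) ∪ d ∪ b ∪ b, a ∪ a ∪ c ∪ a ∪ c ∪ d)
  Simplify inside:  g((g(b, c, a) ∪ a) ∪ (d ∪ (c ∪ a)), g(d ∪ b ∪ c ∪ b, (d ∪ c) ∪ d, d ∪ b ∪ c ∪ c), c ∪ c ∪ h(c) ∪ a ∪ d)  →  g(a ∪ a ∪ c ∪ d ∪ g(b, c, a), g(b ∪ b ∪ c ∪ d, c ∪ d ∪ d, b ∪ c ∪ c ∪ d), a ∪ c ∪ c ∪ d ∪ h(c))
  Simplify inside:  f(g(g(b, b, b), h(d), d ∪ (d ∪ c) ∪ b), c ∪ g(a, d, b) ∪ b ∪ h(a) ∪ d ∪ b ∪ b, a ∪ a ∪ c ∪ a ∪ c ∪ d)  →  f(g(g(b, b, b), h(d), b ∪ c ∪ d ∪ d), b ∪ b ∪ b ∪ c ∪ d ∪ g(a, d, b) ∪ h(a), a ∪ a ∪ a ∪ c ∪ c ∪ d)
  Sort arguments:  f(g(g(b, b, b), h(d), b ∪ c ∪ d ∪ d), b ∪ b ∪ b ∪ c ∪ d ∪ g(a, d, b) ∪ h(a), a ∪ a ∪ a ∪ c ∪ c ∪ d) ∪ g(a ∪ a ∪ c ∪ d ∪ g(b, c, a), g(b ∪ b ∪ c ∪ d, c ∪ d ∪ d, b ∪ c ∪ c ∪ d), a ∪ c ∪ c ∪ d ∪ h(c))
  Rebuild:  h(f(g(f(g(g(b, b, b), h(d), b ∪ c ∪ d ∪ d), b ∪ b ∪ b ∪ c ∪ d ∪ g(a, d, b) ∪ h(a), a ∪ a ∪ a ∪ c ∪ c ∪ d) ∪ g(a ∪ a ∪ c ∪ d ∪ g(b, c, a), g(b ∪ b ∪ c ∪ d, c ∪ d ∪ d, b ∪ c ∪ c ∪ d), a ∪ c ∪ c ∪ d ∪ h(c)), a ∪ a ∪ d ∪ g(a ∪ a ∪ b ∪ c, a ∪ a ∪ a, b ∪ c), c), d, b))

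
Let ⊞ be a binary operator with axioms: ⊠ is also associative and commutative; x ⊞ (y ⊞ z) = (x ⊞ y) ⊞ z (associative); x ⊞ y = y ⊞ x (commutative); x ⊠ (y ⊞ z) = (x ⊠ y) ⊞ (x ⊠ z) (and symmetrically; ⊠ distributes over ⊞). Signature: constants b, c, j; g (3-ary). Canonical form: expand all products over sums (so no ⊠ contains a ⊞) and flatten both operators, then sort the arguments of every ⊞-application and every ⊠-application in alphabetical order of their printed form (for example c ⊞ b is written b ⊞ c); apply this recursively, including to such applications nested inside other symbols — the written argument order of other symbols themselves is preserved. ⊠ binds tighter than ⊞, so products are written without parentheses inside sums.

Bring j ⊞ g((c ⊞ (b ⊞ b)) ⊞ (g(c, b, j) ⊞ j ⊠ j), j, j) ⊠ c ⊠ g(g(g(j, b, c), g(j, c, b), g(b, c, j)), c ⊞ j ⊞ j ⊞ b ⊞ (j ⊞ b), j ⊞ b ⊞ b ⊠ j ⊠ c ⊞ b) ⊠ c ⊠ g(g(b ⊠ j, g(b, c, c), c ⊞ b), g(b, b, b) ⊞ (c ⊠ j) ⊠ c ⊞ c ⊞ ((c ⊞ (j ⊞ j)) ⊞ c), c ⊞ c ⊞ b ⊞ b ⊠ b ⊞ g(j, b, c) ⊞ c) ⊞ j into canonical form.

Answer: c ⊠ c ⊠ g(b ⊞ b ⊞ c ⊞ g(c, b, j) ⊞ j ⊠ j, j, j) ⊠ g(g(b ⊠ j, g(b, c, c), b ⊞ c), c ⊞ c ⊞ c ⊞ c ⊠ c ⊠ j ⊞ g(b, b, b) ⊞ j ⊞ j, b ⊞ b ⊠ b ⊞ c ⊞ c ⊞ c ⊞ g(j, b, c)) ⊠ g(g(g(j, b, c), g(j, c, b), g(b, c, j)), b ⊞ b ⊞ c ⊞ j ⊞ j ⊞ j, b ⊞ b ⊞ b ⊠ c ⊠ j ⊞ j) ⊞ j ⊞ j

Derivation:
Un-nest:  j ⊞ c ⊠ c ⊠ g(b ⊞ b ⊞ c ⊞ g(c, b, j) ⊞ j ⊠ j, j, j) ⊠ g(g(b ⊠ j, g(b, c, c), b ⊞ c), c ⊞ c ⊞ c ⊞ c ⊠ c ⊠ j ⊞ g(b, b, b) ⊞ j ⊞ j, b ⊞ b ⊠ b ⊞ c ⊞ c ⊞ c ⊞ g(j, b, c)) ⊠ g(g(g(j, b, c), g(j, c, b), g(b, c, j)), b ⊞ b ⊞ c ⊞ j ⊞ j ⊞ j, b ⊞ b ⊞ b ⊠ c ⊠ j ⊞ j) ⊞ j
Sort:  c ⊠ c ⊠ g(b ⊞ b ⊞ c ⊞ g(c, b, j) ⊞ j ⊠ j, j, j) ⊠ g(g(b ⊠ j, g(b, c, c), b ⊞ c), c ⊞ c ⊞ c ⊞ c ⊠ c ⊠ j ⊞ g(b, b, b) ⊞ j ⊞ j, b ⊞ b ⊠ b ⊞ c ⊞ c ⊞ c ⊞ g(j, b, c)) ⊠ g(g(g(j, b, c), g(j, c, b), g(b, c, j)), b ⊞ b ⊞ c ⊞ j ⊞ j ⊞ j, b ⊞ b ⊞ b ⊠ c ⊠ j ⊞ j) ⊞ j ⊞ j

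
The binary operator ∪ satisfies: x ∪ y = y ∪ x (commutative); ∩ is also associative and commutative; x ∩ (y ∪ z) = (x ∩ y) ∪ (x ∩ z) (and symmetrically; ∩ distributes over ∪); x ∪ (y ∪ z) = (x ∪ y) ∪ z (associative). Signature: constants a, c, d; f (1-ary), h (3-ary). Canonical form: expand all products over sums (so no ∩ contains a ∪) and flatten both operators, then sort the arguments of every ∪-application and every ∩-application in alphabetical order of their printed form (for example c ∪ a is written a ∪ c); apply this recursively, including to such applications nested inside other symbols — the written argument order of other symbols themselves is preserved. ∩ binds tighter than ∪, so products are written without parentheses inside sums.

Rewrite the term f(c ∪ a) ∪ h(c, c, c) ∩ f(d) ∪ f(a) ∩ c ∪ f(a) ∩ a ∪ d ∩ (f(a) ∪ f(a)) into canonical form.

Answer: a ∩ f(a) ∪ c ∩ f(a) ∪ d ∩ f(a) ∪ d ∩ f(a) ∪ f(a ∪ c) ∪ f(d) ∩ h(c, c, c)

Derivation:
Distribute:  f(a ∪ c) ∪ f(d) ∩ h(c, c, c) ∪ c ∩ f(a) ∪ a ∩ f(a) ∪ d ∩ f(a) ∪ d ∩ f(a)
Sort:  a ∩ f(a) ∪ c ∩ f(a) ∪ d ∩ f(a) ∪ d ∩ f(a) ∪ f(a ∪ c) ∪ f(d) ∩ h(c, c, c)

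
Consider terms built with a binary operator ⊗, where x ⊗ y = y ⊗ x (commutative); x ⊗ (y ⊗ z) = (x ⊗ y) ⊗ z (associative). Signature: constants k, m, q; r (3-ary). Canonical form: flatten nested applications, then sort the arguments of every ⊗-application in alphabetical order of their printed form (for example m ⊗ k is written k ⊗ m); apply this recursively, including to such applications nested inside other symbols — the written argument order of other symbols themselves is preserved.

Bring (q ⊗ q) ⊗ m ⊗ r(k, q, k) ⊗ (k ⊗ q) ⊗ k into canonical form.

Flatten:  q ⊗ q ⊗ m ⊗ r(k, q, k) ⊗ k ⊗ q ⊗ k
Sort arguments:  k ⊗ k ⊗ m ⊗ q ⊗ q ⊗ q ⊗ r(k, q, k)

Answer: k ⊗ k ⊗ m ⊗ q ⊗ q ⊗ q ⊗ r(k, q, k)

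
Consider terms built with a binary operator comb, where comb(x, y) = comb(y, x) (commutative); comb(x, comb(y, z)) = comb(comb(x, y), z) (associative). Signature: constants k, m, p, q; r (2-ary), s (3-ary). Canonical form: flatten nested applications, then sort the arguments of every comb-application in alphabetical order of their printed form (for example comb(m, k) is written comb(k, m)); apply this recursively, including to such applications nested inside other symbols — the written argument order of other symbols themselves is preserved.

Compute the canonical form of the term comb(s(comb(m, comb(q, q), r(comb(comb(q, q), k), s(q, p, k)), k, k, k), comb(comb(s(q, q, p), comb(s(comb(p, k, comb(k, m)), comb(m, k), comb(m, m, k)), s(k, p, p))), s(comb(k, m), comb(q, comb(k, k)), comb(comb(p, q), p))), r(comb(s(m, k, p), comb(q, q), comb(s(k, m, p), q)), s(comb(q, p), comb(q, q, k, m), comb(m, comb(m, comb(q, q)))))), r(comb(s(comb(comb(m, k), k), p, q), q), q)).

Inside:  s(comb(m, comb(q, q), r(comb(comb(q, q), k), s(q, p, k)), k, k, k), comb(comb(s(q, q, p), comb(s(comb(p, k, comb(k, m)), comb(m, k), comb(m, m, k)), s(k, p, p))), s(comb(k, m), comb(q, comb(k, k)), comb(comb(p, q), p))), r(comb(s(m, k, p), comb(q, q), comb(s(k, m, p), q)), s(comb(q, p), comb(q, q, k, m), comb(m, comb(m, comb(q, q))))))  →  s(comb(k, k, k, m, q, q, r(comb(k, q, q), s(q, p, k))), comb(s(comb(k, k, m, p), comb(k, m), comb(k, m, m)), s(comb(k, m), comb(k, k, q), comb(p, p, q)), s(k, p, p), s(q, q, p)), r(comb(q, q, q, s(k, m, p), s(m, k, p)), s(comb(p, q), comb(k, m, q, q), comb(m, m, q, q))))
Inside:  r(comb(s(comb(comb(m, k), k), p, q), q), q)  →  r(comb(q, s(comb(k, k, m), p, q)), q)
Sort arguments:  comb(r(comb(q, s(comb(k, k, m), p, q)), q), s(comb(k, k, k, m, q, q, r(comb(k, q, q), s(q, p, k))), comb(s(comb(k, k, m, p), comb(k, m), comb(k, m, m)), s(comb(k, m), comb(k, k, q), comb(p, p, q)), s(k, p, p), s(q, q, p)), r(comb(q, q, q, s(k, m, p), s(m, k, p)), s(comb(p, q), comb(k, m, q, q), comb(m, m, q, q)))))

Answer: comb(r(comb(q, s(comb(k, k, m), p, q)), q), s(comb(k, k, k, m, q, q, r(comb(k, q, q), s(q, p, k))), comb(s(comb(k, k, m, p), comb(k, m), comb(k, m, m)), s(comb(k, m), comb(k, k, q), comb(p, p, q)), s(k, p, p), s(q, q, p)), r(comb(q, q, q, s(k, m, p), s(m, k, p)), s(comb(p, q), comb(k, m, q, q), comb(m, m, q, q)))))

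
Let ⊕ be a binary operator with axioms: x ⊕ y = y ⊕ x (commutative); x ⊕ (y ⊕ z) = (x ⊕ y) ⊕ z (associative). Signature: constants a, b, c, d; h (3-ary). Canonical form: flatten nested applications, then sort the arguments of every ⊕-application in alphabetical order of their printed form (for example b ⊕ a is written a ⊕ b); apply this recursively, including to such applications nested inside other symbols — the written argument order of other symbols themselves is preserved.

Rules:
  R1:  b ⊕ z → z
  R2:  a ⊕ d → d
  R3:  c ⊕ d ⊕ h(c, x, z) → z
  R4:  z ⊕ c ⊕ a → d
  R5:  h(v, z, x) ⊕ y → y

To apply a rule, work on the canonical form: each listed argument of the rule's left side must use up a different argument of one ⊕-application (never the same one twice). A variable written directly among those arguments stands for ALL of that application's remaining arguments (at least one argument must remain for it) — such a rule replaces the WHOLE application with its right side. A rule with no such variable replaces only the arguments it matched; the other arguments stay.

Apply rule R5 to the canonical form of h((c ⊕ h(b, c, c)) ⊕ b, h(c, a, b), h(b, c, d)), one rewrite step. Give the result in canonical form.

Answer: h(b ⊕ c, h(c, a, b), h(b, c, d))

Derivation:
Canonical form:  h(b ⊕ c ⊕ h(b, c, c), h(c, a, b), h(b, c, d))
Match R5:  consume h(b, c, c);  v := b, x := c, y := b ⊕ c, z := c
The variable takes the whole remainder — replace the entire application.
New term:  h(b ⊕ c, h(c, a, b), h(b, c, d))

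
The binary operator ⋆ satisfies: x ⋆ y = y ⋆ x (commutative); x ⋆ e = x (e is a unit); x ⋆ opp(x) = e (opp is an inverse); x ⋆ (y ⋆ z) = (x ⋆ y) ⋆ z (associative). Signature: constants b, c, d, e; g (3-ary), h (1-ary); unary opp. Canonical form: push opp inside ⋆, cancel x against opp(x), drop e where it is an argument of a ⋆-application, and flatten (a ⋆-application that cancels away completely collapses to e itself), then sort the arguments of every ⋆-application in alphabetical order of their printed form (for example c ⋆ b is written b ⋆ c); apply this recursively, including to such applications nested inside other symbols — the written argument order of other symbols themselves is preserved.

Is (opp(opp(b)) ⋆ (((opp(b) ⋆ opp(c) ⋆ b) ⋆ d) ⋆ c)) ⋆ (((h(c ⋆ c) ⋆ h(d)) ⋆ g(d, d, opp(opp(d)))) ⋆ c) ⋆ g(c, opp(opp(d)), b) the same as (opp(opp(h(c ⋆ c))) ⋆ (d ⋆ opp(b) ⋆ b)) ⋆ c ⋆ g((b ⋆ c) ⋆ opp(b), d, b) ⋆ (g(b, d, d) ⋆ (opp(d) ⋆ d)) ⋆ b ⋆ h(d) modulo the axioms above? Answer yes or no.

Answer: no — b ⋆ c ⋆ d ⋆ g(c, d, b) ⋆ g(d, d, d) ⋆ h(c ⋆ c) ⋆ h(d) vs b ⋆ c ⋆ d ⋆ g(b, d, d) ⋆ g(c, d, b) ⋆ h(c ⋆ c) ⋆ h(d)

Derivation:
Left:  (opp(opp(b)) ⋆ (((opp(b) ⋆ opp(c) ⋆ b) ⋆ d) ⋆ c)) ⋆ (((h(c ⋆ c) ⋆ h(d)) ⋆ g(d, d, opp(opp(d)))) ⋆ c) ⋆ g(c, opp(opp(d)), b)
  Push opp inside:  distribute opp over ⋆ and collapse double opp
  Collect terms:  b ⋆ c ⋆ d ⋆ h(c ⋆ c) ⋆ h(d) ⋆ g(d, d, d) ⋆ g(c, d, b)
  Order the arguments:  b ⋆ c ⋆ d ⋆ g(c, d, b) ⋆ g(d, d, d) ⋆ h(c ⋆ c) ⋆ h(d)
Right:  (opp(opp(h(c ⋆ c))) ⋆ (d ⋆ opp(b) ⋆ b)) ⋆ c ⋆ g((b ⋆ c) ⋆ opp(b), d, b) ⋆ (g(b, d, d) ⋆ (opp(d) ⋆ d)) ⋆ b ⋆ h(d)
  Push opp inside:  distribute opp over ⋆ and collapse double opp
  Combine occurrences:  h(c ⋆ c) ⋆ d ⋆ b ⋆ c ⋆ g(c, d, b) ⋆ g(b, d, d) ⋆ h(d)
  Order the arguments:  b ⋆ c ⋆ d ⋆ g(b, d, d) ⋆ g(c, d, b) ⋆ h(c ⋆ c) ⋆ h(d)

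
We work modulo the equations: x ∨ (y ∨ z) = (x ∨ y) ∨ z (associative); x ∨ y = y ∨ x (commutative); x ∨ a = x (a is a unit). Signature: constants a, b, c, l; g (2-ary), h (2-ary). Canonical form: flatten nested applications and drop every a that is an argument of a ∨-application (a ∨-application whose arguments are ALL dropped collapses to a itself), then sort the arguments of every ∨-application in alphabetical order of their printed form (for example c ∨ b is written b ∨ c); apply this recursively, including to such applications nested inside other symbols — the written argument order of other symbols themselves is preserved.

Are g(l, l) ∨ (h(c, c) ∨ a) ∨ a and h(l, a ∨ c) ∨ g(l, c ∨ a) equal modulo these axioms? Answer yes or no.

Left:  g(l, l) ∨ (h(c, c) ∨ a) ∨ a
  Un-nest:  g(l, l) ∨ h(c, c) ∨ a ∨ a
  Units out:  drop a (×2)
  Sort:  g(l, l) ∨ h(c, c)
Right:  h(l, a ∨ c) ∨ g(l, c ∨ a)
  Canonicalize subterm:  h(l, a ∨ c)  →  h(l, c)
  Canonicalize subterm:  g(l, c ∨ a)  →  g(l, c)
  Sort arguments:  g(l, c) ∨ h(l, c)

Answer: no — g(l, l) ∨ h(c, c) vs g(l, c) ∨ h(l, c)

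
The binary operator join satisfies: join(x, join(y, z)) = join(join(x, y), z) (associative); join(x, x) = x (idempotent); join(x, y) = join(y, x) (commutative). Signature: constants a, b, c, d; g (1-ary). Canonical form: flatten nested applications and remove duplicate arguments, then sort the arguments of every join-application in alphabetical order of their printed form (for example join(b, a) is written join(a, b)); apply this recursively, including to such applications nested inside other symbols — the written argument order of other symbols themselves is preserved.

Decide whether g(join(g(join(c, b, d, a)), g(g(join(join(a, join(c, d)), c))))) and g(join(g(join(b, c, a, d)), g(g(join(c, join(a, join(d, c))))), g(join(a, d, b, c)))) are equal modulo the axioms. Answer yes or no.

Left:  g(join(g(join(c, b, d, a)), g(g(join(join(a, join(c, d)), c)))))
  Focus inside:  join(g(join(c, b, d, a)), g(g(join(join(a, join(c, d)), c))))
  Inside:  g(join(c, b, d, a))  →  g(join(a, b, c, d))
  Canonicalize subterm:  g(g(join(join(a, join(c, d)), c)))  →  g(g(join(a, c, d)))
  Sort arguments:  join(g(g(join(a, c, d))), g(join(a, b, c, d)))
  Reassemble:  g(join(g(g(join(a, c, d))), g(join(a, b, c, d))))
Right:  g(join(g(join(b, c, a, d)), g(g(join(c, join(a, join(d, c))))), g(join(a, d, b, c))))
  Focus inside:  join(g(join(b, c, a, d)), g(g(join(c, join(a, join(d, c))))), g(join(a, d, b, c)))
  Inside:  g(join(b, c, a, d))  →  g(join(a, b, c, d))
  Inside:  g(g(join(c, join(a, join(d, c)))))  →  g(g(join(a, c, d)))
  Inside:  g(join(a, d, b, c))  →  g(join(a, b, c, d))
  Deduplicate:  drop duplicate g(join(a, b, c, d))
  Order the arguments:  join(g(g(join(a, c, d))), g(join(a, b, c, d)))
  Rebuild:  g(join(g(g(join(a, c, d))), g(join(a, b, c, d))))

Answer: yes — both canonical forms are g(join(g(g(join(a, c, d))), g(join(a, b, c, d))))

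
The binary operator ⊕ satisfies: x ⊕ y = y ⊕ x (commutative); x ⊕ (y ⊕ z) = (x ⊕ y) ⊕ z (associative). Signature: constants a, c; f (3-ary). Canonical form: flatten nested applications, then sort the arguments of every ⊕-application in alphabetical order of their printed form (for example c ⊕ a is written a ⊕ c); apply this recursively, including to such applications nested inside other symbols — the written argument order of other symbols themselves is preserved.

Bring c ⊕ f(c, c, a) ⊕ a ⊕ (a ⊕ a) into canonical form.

Answer: a ⊕ a ⊕ a ⊕ c ⊕ f(c, c, a)

Derivation:
Flatten:  c ⊕ f(c, c, a) ⊕ a ⊕ a ⊕ a
Order the arguments:  a ⊕ a ⊕ a ⊕ c ⊕ f(c, c, a)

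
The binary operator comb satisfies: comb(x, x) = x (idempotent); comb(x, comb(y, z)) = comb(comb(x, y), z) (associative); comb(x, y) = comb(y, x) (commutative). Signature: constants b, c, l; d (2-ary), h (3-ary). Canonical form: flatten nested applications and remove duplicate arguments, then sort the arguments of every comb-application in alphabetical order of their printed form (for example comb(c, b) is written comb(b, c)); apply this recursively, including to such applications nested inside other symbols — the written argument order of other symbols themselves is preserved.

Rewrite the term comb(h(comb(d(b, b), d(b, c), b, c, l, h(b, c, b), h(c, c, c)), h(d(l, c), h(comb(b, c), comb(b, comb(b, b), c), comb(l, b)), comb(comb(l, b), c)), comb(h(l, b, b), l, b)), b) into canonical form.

Canonicalize subterm:  h(comb(d(b, b), d(b, c), b, c, l, h(b, c, b), h(c, c, c)), h(d(l, c), h(comb(b, c), comb(b, comb(b, b), c), comb(l, b)), comb(comb(l, b), c)), comb(h(l, b, b), l, b))  →  h(comb(b, c, d(b, b), d(b, c), h(b, c, b), h(c, c, c), l), h(d(l, c), h(comb(b, c), comb(b, c), comb(b, l)), comb(b, c, l)), comb(b, h(l, b, b), l))
Sort:  comb(b, h(comb(b, c, d(b, b), d(b, c), h(b, c, b), h(c, c, c), l), h(d(l, c), h(comb(b, c), comb(b, c), comb(b, l)), comb(b, c, l)), comb(b, h(l, b, b), l)))

Answer: comb(b, h(comb(b, c, d(b, b), d(b, c), h(b, c, b), h(c, c, c), l), h(d(l, c), h(comb(b, c), comb(b, c), comb(b, l)), comb(b, c, l)), comb(b, h(l, b, b), l)))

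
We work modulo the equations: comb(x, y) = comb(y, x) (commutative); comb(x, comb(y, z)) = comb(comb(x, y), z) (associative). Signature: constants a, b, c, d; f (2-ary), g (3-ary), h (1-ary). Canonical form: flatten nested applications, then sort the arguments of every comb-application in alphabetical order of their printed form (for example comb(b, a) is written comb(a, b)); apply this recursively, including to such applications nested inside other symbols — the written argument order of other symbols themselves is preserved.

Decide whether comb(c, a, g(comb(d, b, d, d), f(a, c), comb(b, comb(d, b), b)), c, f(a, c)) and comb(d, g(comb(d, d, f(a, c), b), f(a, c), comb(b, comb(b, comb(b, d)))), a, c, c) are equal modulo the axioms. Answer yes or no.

Left:  comb(c, a, g(comb(d, b, d, d), f(a, c), comb(b, comb(d, b), b)), c, f(a, c))
  Inside:  g(comb(d, b, d, d), f(a, c), comb(b, comb(d, b), b))  →  g(comb(b, d, d, d), f(a, c), comb(b, b, b, d))
  Order the arguments:  comb(a, c, c, f(a, c), g(comb(b, d, d, d), f(a, c), comb(b, b, b, d)))
Right:  comb(d, g(comb(d, d, f(a, c), b), f(a, c), comb(b, comb(b, comb(b, d)))), a, c, c)
  Simplify inside:  g(comb(d, d, f(a, c), b), f(a, c), comb(b, comb(b, comb(b, d))))  →  g(comb(b, d, d, f(a, c)), f(a, c), comb(b, b, b, d))
  Sort:  comb(a, c, c, d, g(comb(b, d, d, f(a, c)), f(a, c), comb(b, b, b, d)))

Answer: no — comb(a, c, c, f(a, c), g(comb(b, d, d, d), f(a, c), comb(b, b, b, d))) vs comb(a, c, c, d, g(comb(b, d, d, f(a, c)), f(a, c), comb(b, b, b, d)))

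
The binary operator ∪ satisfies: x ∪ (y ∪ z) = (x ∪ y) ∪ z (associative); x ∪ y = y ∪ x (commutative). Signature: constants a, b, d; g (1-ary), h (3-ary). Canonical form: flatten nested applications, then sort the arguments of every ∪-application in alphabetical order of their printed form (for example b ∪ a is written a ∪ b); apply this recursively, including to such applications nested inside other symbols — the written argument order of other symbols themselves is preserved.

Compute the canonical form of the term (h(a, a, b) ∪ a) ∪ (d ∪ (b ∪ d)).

Merge nested applications:  h(a, a, b) ∪ a ∪ d ∪ b ∪ d
Sort:  a ∪ b ∪ d ∪ d ∪ h(a, a, b)

Answer: a ∪ b ∪ d ∪ d ∪ h(a, a, b)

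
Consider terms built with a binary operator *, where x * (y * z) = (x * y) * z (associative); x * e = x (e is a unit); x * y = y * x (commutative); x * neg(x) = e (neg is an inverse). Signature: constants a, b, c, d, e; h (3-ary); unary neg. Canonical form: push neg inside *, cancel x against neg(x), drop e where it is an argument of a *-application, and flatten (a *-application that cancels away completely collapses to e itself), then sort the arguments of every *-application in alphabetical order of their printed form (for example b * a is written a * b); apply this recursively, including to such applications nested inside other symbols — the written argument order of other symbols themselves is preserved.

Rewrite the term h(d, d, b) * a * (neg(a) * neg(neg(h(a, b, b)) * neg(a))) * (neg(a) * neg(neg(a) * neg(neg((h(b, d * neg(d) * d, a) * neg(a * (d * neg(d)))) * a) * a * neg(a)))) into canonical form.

Answer: a * h(a, b, b) * h(d, d, b) * neg(h(b, d, a))

Derivation:
Push neg inside:  distribute neg over * and collapse double neg
Cancel:  d cancels
Collect:  h(d, d, b) * a * h(a, b, b) * neg(h(b, d, a))
Order the arguments:  a * h(a, b, b) * h(d, d, b) * neg(h(b, d, a))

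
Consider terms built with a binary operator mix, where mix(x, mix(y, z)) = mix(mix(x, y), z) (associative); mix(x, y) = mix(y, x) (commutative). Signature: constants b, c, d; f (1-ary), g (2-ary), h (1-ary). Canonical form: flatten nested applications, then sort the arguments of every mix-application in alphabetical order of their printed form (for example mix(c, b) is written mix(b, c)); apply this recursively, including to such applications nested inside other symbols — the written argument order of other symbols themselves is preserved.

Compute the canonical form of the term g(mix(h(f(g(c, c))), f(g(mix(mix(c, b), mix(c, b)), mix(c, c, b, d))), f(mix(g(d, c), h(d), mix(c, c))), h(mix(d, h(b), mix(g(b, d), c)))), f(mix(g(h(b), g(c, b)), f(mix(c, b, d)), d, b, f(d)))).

Descend into:  mix(h(f(g(c, c))), f(g(mix(mix(c, b), mix(c, b)), mix(c, c, b, d))), f(mix(g(d, c), h(d), mix(c, c))), h(mix(d, h(b), mix(g(b, d), c))))
Simplify inside:  f(g(mix(mix(c, b), mix(c, b)), mix(c, c, b, d)))  →  f(g(mix(b, b, c, c), mix(b, c, c, d)))
Canonicalize subterm:  f(mix(g(d, c), h(d), mix(c, c)))  →  f(mix(c, c, g(d, c), h(d)))
Canonicalize subterm:  h(mix(d, h(b), mix(g(b, d), c)))  →  h(mix(c, d, g(b, d), h(b)))
Sort arguments:  mix(f(g(mix(b, b, c, c), mix(b, c, c, d))), f(mix(c, c, g(d, c), h(d))), h(f(g(c, c))), h(mix(c, d, g(b, d), h(b))))
Put back:  g(mix(f(g(mix(b, b, c, c), mix(b, c, c, d))), f(mix(c, c, g(d, c), h(d))), h(f(g(c, c))), h(mix(c, d, g(b, d), h(b)))), f(mix(b, d, f(d), f(mix(b, c, d)), g(h(b), g(c, b)))))

Answer: g(mix(f(g(mix(b, b, c, c), mix(b, c, c, d))), f(mix(c, c, g(d, c), h(d))), h(f(g(c, c))), h(mix(c, d, g(b, d), h(b)))), f(mix(b, d, f(d), f(mix(b, c, d)), g(h(b), g(c, b)))))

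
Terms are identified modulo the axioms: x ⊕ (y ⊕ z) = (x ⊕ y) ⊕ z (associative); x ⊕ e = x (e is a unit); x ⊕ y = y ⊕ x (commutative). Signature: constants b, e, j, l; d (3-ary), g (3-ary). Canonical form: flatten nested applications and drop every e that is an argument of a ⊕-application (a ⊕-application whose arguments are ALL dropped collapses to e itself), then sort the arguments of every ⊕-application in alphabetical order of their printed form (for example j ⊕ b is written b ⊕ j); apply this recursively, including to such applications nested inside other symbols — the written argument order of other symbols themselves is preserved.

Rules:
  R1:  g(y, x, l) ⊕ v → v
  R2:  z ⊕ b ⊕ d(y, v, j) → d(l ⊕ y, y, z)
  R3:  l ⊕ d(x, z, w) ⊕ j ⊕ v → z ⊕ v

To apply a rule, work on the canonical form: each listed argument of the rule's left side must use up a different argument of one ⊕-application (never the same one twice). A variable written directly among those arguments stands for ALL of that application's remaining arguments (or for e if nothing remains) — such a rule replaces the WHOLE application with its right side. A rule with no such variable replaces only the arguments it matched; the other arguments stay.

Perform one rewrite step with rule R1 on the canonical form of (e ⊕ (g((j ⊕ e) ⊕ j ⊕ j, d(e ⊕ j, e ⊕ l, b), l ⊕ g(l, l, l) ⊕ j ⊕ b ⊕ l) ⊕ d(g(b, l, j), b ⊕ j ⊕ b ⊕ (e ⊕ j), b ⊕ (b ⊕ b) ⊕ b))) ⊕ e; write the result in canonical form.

Canonical form:  d(g(b, l, j), b ⊕ b ⊕ j ⊕ j, b ⊕ b ⊕ b ⊕ b) ⊕ g(j ⊕ j ⊕ j, d(j, l, b), b ⊕ g(l, l, l) ⊕ j ⊕ l ⊕ l)
Match R1:  consume g(l, l, l);  v := b ⊕ j ⊕ l ⊕ l, x := l, y := l
The extension variable absorbs all remaining arguments, so the whole application is rewritten.
Result:  d(g(b, l, j), b ⊕ b ⊕ j ⊕ j, b ⊕ b ⊕ b ⊕ b) ⊕ g(j ⊕ j ⊕ j, d(j, l, b), b ⊕ j ⊕ l ⊕ l)

Answer: d(g(b, l, j), b ⊕ b ⊕ j ⊕ j, b ⊕ b ⊕ b ⊕ b) ⊕ g(j ⊕ j ⊕ j, d(j, l, b), b ⊕ j ⊕ l ⊕ l)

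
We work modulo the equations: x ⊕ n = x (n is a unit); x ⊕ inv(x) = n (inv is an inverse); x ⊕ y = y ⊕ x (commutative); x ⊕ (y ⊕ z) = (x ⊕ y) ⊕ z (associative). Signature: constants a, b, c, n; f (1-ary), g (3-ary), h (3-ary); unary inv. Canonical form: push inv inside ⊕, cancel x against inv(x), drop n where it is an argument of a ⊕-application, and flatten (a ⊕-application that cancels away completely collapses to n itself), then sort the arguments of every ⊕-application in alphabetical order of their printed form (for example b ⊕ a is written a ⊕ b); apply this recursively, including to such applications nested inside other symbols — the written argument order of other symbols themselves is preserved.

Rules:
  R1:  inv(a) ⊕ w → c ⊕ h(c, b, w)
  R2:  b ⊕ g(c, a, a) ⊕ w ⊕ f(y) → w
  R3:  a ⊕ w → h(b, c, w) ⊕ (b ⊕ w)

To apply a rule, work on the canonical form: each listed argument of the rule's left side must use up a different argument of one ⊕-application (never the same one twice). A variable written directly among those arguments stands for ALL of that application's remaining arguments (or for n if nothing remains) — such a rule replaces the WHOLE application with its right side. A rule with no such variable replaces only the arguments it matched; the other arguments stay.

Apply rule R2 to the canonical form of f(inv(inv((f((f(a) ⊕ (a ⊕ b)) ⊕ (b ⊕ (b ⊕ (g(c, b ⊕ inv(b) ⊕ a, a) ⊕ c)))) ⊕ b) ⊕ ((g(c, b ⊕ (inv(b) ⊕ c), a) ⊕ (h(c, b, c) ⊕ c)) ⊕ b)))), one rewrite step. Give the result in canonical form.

Answer: f(b ⊕ b ⊕ c ⊕ f(a ⊕ b ⊕ b ⊕ c) ⊕ g(c, c, a) ⊕ h(c, b, c))

Derivation:
Canonical form:  f(b ⊕ b ⊕ c ⊕ f(a ⊕ b ⊕ b ⊕ b ⊕ c ⊕ f(a) ⊕ g(c, a, a)) ⊕ g(c, c, a) ⊕ h(c, b, c))
Match R2:  consume b, f(a), g(c, a, a);  w := a ⊕ b ⊕ b ⊕ c, y := a
Every leftover argument binds to the variable; the entire application is replaced.
Giving:  f(b ⊕ b ⊕ c ⊕ f(a ⊕ b ⊕ b ⊕ c) ⊕ g(c, c, a) ⊕ h(c, b, c))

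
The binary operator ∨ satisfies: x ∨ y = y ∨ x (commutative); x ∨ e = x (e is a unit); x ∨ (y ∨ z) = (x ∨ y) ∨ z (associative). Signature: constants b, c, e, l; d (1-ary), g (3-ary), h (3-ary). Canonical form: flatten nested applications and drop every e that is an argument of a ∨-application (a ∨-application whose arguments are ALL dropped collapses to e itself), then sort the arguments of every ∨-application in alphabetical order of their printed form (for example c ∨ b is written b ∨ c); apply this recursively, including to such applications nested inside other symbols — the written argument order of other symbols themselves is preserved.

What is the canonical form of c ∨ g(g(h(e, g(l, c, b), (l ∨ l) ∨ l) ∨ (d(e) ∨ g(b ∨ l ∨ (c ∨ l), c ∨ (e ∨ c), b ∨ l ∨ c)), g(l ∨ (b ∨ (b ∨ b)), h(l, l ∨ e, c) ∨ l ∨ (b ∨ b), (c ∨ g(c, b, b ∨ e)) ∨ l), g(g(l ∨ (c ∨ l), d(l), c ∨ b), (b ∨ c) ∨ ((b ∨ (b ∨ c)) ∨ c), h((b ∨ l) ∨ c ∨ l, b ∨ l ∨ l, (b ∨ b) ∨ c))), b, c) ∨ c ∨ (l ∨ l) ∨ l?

Answer: c ∨ c ∨ g(g(d(e) ∨ g(b ∨ c ∨ l ∨ l, c ∨ c, b ∨ c ∨ l) ∨ h(e, g(l, c, b), l ∨ l ∨ l), g(b ∨ b ∨ b ∨ l, b ∨ b ∨ h(l, l, c) ∨ l, c ∨ g(c, b, b) ∨ l), g(g(c ∨ l ∨ l, d(l), b ∨ c), b ∨ b ∨ b ∨ c ∨ c ∨ c, h(b ∨ c ∨ l ∨ l, b ∨ l ∨ l, b ∨ b ∨ c))), b, c) ∨ l ∨ l ∨ l

Derivation:
Flatten:  c ∨ g(g(h(e, g(l, c, b), (l ∨ l) ∨ l) ∨ (d(e) ∨ g(b ∨ l ∨ (c ∨ l), c ∨ (e ∨ c), b ∨ l ∨ c)), g(l ∨ (b ∨ (b ∨ b)), h(l, l ∨ e, c) ∨ l ∨ (b ∨ b), (c ∨ g(c, b, b ∨ e)) ∨ l), g(g(l ∨ (c ∨ l), d(l), c ∨ b), (b ∨ c) ∨ ((b ∨ (b ∨ c)) ∨ c), h((b ∨ l) ∨ c ∨ l, b ∨ l ∨ l, (b ∨ b) ∨ c))), b, c) ∨ c ∨ l ∨ l ∨ l
Canonicalize subterm:  g(g(h(e, g(l, c, b), (l ∨ l) ∨ l) ∨ (d(e) ∨ g(b ∨ l ∨ (c ∨ l), c ∨ (e ∨ c), b ∨ l ∨ c)), g(l ∨ (b ∨ (b ∨ b)), h(l, l ∨ e, c) ∨ l ∨ (b ∨ b), (c ∨ g(c, b, b ∨ e)) ∨ l), g(g(l ∨ (c ∨ l), d(l), c ∨ b), (b ∨ c) ∨ ((b ∨ (b ∨ c)) ∨ c), h((b ∨ l) ∨ c ∨ l, b ∨ l ∨ l, (b ∨ b) ∨ c))), b, c)  →  g(g(d(e) ∨ g(b ∨ c ∨ l ∨ l, c ∨ c, b ∨ c ∨ l) ∨ h(e, g(l, c, b), l ∨ l ∨ l), g(b ∨ b ∨ b ∨ l, b ∨ b ∨ h(l, l, c) ∨ l, c ∨ g(c, b, b) ∨ l), g(g(c ∨ l ∨ l, d(l), b ∨ c), b ∨ b ∨ b ∨ c ∨ c ∨ c, h(b ∨ c ∨ l ∨ l, b ∨ l ∨ l, b ∨ b ∨ c))), b, c)
Sort arguments:  c ∨ c ∨ g(g(d(e) ∨ g(b ∨ c ∨ l ∨ l, c ∨ c, b ∨ c ∨ l) ∨ h(e, g(l, c, b), l ∨ l ∨ l), g(b ∨ b ∨ b ∨ l, b ∨ b ∨ h(l, l, c) ∨ l, c ∨ g(c, b, b) ∨ l), g(g(c ∨ l ∨ l, d(l), b ∨ c), b ∨ b ∨ b ∨ c ∨ c ∨ c, h(b ∨ c ∨ l ∨ l, b ∨ l ∨ l, b ∨ b ∨ c))), b, c) ∨ l ∨ l ∨ l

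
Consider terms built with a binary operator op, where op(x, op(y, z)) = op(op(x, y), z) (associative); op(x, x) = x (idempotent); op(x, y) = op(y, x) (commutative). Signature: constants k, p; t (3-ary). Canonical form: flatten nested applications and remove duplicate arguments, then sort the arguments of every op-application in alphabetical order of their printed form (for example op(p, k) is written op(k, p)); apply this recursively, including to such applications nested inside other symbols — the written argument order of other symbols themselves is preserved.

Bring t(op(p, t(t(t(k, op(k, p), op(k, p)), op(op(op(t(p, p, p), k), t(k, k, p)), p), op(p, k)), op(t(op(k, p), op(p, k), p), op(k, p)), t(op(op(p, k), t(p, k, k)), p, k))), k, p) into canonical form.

Answer: t(op(p, t(t(t(k, op(k, p), op(k, p)), op(k, p, t(k, k, p), t(p, p, p)), op(k, p)), op(k, p, t(op(k, p), op(k, p), p)), t(op(k, p, t(p, k, k)), p, k))), k, p)

Derivation:
Focus inside:  op(p, t(t(t(k, op(k, p), op(k, p)), op(op(op(t(p, p, p), k), t(k, k, p)), p), op(p, k)), op(t(op(k, p), op(p, k), p), op(k, p)), t(op(op(p, k), t(p, k, k)), p, k)))
Inside:  t(t(t(k, op(k, p), op(k, p)), op(op(op(t(p, p, p), k), t(k, k, p)), p), op(p, k)), op(t(op(k, p), op(p, k), p), op(k, p)), t(op(op(p, k), t(p, k, k)), p, k))  →  t(t(t(k, op(k, p), op(k, p)), op(k, p, t(k, k, p), t(p, p, p)), op(k, p)), op(k, p, t(op(k, p), op(k, p), p)), t(op(k, p, t(p, k, k)), p, k))
Order the arguments:  op(p, t(t(t(k, op(k, p), op(k, p)), op(k, p, t(k, k, p), t(p, p, p)), op(k, p)), op(k, p, t(op(k, p), op(k, p), p)), t(op(k, p, t(p, k, k)), p, k)))
Rebuild:  t(op(p, t(t(t(k, op(k, p), op(k, p)), op(k, p, t(k, k, p), t(p, p, p)), op(k, p)), op(k, p, t(op(k, p), op(k, p), p)), t(op(k, p, t(p, k, k)), p, k))), k, p)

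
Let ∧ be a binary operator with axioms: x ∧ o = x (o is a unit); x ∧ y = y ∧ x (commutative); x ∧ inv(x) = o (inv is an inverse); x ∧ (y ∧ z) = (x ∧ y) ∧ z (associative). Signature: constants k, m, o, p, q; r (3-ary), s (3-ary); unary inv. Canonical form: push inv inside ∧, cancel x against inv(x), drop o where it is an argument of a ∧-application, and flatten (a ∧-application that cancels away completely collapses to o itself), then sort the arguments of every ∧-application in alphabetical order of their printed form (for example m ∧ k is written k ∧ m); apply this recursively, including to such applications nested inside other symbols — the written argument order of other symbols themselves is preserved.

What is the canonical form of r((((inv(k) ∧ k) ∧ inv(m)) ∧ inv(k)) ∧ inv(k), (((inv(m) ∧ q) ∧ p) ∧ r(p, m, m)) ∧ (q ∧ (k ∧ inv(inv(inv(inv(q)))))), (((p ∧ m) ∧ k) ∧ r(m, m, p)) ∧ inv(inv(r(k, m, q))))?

Focus inside:  (((inv(m) ∧ q) ∧ p) ∧ r(p, m, m)) ∧ (q ∧ (k ∧ inv(inv(inv(inv(q))))))
Push inv inside:  distribute inv over ∧ and collapse double inv
Collect terms:  inv(m) ∧ q ∧ q ∧ q ∧ p ∧ r(p, m, m) ∧ k
Order the arguments:  inv(m) ∧ k ∧ p ∧ q ∧ q ∧ q ∧ r(p, m, m)
Put back:  r(inv(k) ∧ inv(k) ∧ inv(m), inv(m) ∧ k ∧ p ∧ q ∧ q ∧ q ∧ r(p, m, m), k ∧ m ∧ p ∧ r(k, m, q) ∧ r(m, m, p))

Answer: r(inv(k) ∧ inv(k) ∧ inv(m), inv(m) ∧ k ∧ p ∧ q ∧ q ∧ q ∧ r(p, m, m), k ∧ m ∧ p ∧ r(k, m, q) ∧ r(m, m, p))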